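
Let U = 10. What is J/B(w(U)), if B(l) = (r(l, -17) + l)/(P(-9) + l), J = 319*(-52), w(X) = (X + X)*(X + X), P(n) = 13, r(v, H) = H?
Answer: -6850844/383 ≈ -17887.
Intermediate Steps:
w(X) = 4*X**2 (w(X) = (2*X)*(2*X) = 4*X**2)
J = -16588
B(l) = (-17 + l)/(13 + l)
J/B(w(U)) = -16588*(13 + 4*10**2)/(-17 + 4*10**2) = -16588*(13 + 4*100)/(-17 + 4*100) = -16588*(13 + 400)/(-17 + 400) = -16588/(383/413) = -16588/((1/413)*383) = -16588/383/413 = -16588*413/383 = -6850844/383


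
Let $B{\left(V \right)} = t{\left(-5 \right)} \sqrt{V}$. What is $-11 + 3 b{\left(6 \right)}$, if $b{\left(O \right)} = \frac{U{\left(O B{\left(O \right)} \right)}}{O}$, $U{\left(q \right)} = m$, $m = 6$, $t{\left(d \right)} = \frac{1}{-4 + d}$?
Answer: $-8$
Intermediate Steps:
$B{\left(V \right)} = - \frac{\sqrt{V}}{9}$ ($B{\left(V \right)} = \frac{\sqrt{V}}{-4 - 5} = \frac{\sqrt{V}}{-9} = - \frac{\sqrt{V}}{9}$)
$U{\left(q \right)} = 6$
$b{\left(O \right)} = \frac{6}{O}$
$-11 + 3 b{\left(6 \right)} = -11 + 3 \cdot \frac{6}{6} = -11 + 3 \cdot 6 \cdot \frac{1}{6} = -11 + 3 \cdot 1 = -11 + 3 = -8$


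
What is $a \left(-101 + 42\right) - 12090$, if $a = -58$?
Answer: $-8668$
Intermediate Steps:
$a \left(-101 + 42\right) - 12090 = - 58 \left(-101 + 42\right) - 12090 = \left(-58\right) \left(-59\right) - 12090 = 3422 - 12090 = -8668$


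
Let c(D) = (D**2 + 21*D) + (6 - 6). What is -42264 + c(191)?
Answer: -1772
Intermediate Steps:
c(D) = D**2 + 21*D (c(D) = (D**2 + 21*D) + 0 = D**2 + 21*D)
-42264 + c(191) = -42264 + 191*(21 + 191) = -42264 + 191*212 = -42264 + 40492 = -1772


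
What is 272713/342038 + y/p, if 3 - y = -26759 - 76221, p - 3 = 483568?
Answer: 167100197477/165399657698 ≈ 1.0103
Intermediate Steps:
p = 483571 (p = 3 + 483568 = 483571)
y = 102983 (y = 3 - (-26759 - 76221) = 3 - 1*(-102980) = 3 + 102980 = 102983)
272713/342038 + y/p = 272713/342038 + 102983/483571 = 167100197477/165399657698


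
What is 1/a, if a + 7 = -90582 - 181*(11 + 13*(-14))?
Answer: -1/59638 ≈ -1.6768e-5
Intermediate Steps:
a = -59638 (a = -7 + (-90582 - 181*(11 + 13*(-14))) = -7 + (-90582 - 181*(11 - 182)) = -7 + (-90582 - 181*(-171)) = -7 + (-90582 + 30951) = -7 - 59631 = -59638)
1/a = 1/(-59638) = -1/59638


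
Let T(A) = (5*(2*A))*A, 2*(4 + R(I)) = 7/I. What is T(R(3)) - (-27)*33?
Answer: 17483/18 ≈ 971.28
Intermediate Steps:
R(I) = -4 + 7/(2*I) (R(I) = -4 + (7/I)/2 = -4 + 7/(2*I))
T(A) = 10*A² (T(A) = (10*A)*A = 10*A²)
T(R(3)) - (-27)*33 = 10*(-4 + (7/2)/3)² - (-27)*33 = 10*(-4 + (7/2)*(⅓))² - 1*(-891) = 10*(-4 + 7/6)² + 891 = 10*(-17/6)² + 891 = 10*(289/36) + 891 = 1445/18 + 891 = 17483/18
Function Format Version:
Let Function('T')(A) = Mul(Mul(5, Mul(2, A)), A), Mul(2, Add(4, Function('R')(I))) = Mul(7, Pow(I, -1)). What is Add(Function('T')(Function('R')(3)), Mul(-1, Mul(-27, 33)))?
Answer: Rational(17483, 18) ≈ 971.28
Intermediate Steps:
Function('R')(I) = Add(-4, Mul(Rational(7, 2), Pow(I, -1))) (Function('R')(I) = Add(-4, Mul(Rational(1, 2), Mul(7, Pow(I, -1)))) = Add(-4, Mul(Rational(7, 2), Pow(I, -1))))
Function('T')(A) = Mul(10, Pow(A, 2)) (Function('T')(A) = Mul(Mul(10, A), A) = Mul(10, Pow(A, 2)))
Add(Function('T')(Function('R')(3)), Mul(-1, Mul(-27, 33))) = Add(Mul(10, Pow(Add(-4, Mul(Rational(7, 2), Pow(3, -1))), 2)), Mul(-1, Mul(-27, 33))) = Add(Mul(10, Pow(Add(-4, Mul(Rational(7, 2), Rational(1, 3))), 2)), Mul(-1, -891)) = Add(Mul(10, Pow(Add(-4, Rational(7, 6)), 2)), 891) = Add(Mul(10, Pow(Rational(-17, 6), 2)), 891) = Add(Mul(10, Rational(289, 36)), 891) = Add(Rational(1445, 18), 891) = Rational(17483, 18)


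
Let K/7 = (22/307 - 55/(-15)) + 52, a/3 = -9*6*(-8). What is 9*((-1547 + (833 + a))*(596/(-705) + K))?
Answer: 147123377838/72145 ≈ 2.0393e+6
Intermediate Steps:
a = 1296 (a = 3*(-9*6*(-8)) = 3*(-54*(-8)) = 3*432 = 1296)
K = 359345/921 (K = 7*((22/307 - 55/(-15)) + 52) = 7*((22*(1/307) - 55*(-1/15)) + 52) = 7*((22/307 + 11/3) + 52) = 7*(3443/921 + 52) = 7*(51335/921) = 359345/921 ≈ 390.17)
9*((-1547 + (833 + a))*(596/(-705) + K)) = 9*((-1547 + (833 + 1296))*(596/(-705) + 359345/921)) = 9*((-1547 + 2129)*(596*(-1/705) + 359345/921)) = 9*(582*(-596/705 + 359345/921)) = 9*(582*(28087701/72145)) = 9*(16347041982/72145) = 147123377838/72145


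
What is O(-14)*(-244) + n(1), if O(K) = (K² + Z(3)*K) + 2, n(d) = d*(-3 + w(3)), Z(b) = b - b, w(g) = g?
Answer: -48312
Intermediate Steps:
Z(b) = 0
n(d) = 0 (n(d) = d*(-3 + 3) = d*0 = 0)
O(K) = 2 + K² (O(K) = (K² + 0*K) + 2 = (K² + 0) + 2 = K² + 2 = 2 + K²)
O(-14)*(-244) + n(1) = (2 + (-14)²)*(-244) + 0 = (2 + 196)*(-244) + 0 = 198*(-244) + 0 = -48312 + 0 = -48312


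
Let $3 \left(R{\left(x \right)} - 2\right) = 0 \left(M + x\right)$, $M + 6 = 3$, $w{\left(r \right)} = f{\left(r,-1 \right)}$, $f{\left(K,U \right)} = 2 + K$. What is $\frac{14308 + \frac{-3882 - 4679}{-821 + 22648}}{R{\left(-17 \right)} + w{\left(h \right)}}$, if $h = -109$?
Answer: $- \frac{2974211}{21827} \approx -136.26$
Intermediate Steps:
$w{\left(r \right)} = 2 + r$
$M = -3$ ($M = -6 + 3 = -3$)
$R{\left(x \right)} = 2$ ($R{\left(x \right)} = 2 + \frac{0 \left(-3 + x\right)}{3} = 2 + \frac{1}{3} \cdot 0 = 2 + 0 = 2$)
$\frac{14308 + \frac{-3882 - 4679}{-821 + 22648}}{R{\left(-17 \right)} + w{\left(h \right)}} = \frac{14308 + \frac{-3882 - 4679}{-821 + 22648}}{2 + \left(2 - 109\right)} = \frac{14308 - \frac{8561}{21827}}{2 - 107} = \frac{14308 - \frac{8561}{21827}}{-105} = \left(14308 - \frac{8561}{21827}\right) \left(- \frac{1}{105}\right) = \frac{312292155}{21827} \left(- \frac{1}{105}\right) = - \frac{2974211}{21827}$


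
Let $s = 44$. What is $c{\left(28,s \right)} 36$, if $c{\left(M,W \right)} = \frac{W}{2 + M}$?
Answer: $\frac{264}{5} \approx 52.8$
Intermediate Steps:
$c{\left(28,s \right)} 36 = \frac{44}{2 + 28} \cdot 36 = \frac{44}{30} \cdot 36 = 44 \cdot \frac{1}{30} \cdot 36 = \frac{22}{15} \cdot 36 = \frac{264}{5}$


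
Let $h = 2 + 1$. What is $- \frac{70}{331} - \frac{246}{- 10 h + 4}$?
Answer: $\frac{39803}{4303} \approx 9.2501$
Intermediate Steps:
$h = 3$
$- \frac{70}{331} - \frac{246}{- 10 h + 4} = - \frac{70}{331} - \frac{246}{\left(-10\right) 3 + 4} = \left(-70\right) \frac{1}{331} - \frac{246}{-30 + 4} = - \frac{70}{331} - \frac{246}{-26} = - \frac{70}{331} - - \frac{123}{13} = - \frac{70}{331} + \frac{123}{13} = \frac{39803}{4303}$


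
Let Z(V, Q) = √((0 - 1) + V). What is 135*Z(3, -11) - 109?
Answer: -109 + 135*√2 ≈ 81.919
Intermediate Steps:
Z(V, Q) = √(-1 + V)
135*Z(3, -11) - 109 = 135*√(-1 + 3) - 109 = 135*√2 - 109 = -109 + 135*√2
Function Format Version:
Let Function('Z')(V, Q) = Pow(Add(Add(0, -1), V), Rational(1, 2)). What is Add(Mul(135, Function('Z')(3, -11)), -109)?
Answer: Add(-109, Mul(135, Pow(2, Rational(1, 2)))) ≈ 81.919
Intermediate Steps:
Function('Z')(V, Q) = Pow(Add(-1, V), Rational(1, 2))
Add(Mul(135, Function('Z')(3, -11)), -109) = Add(Mul(135, Pow(Add(-1, 3), Rational(1, 2))), -109) = Add(Mul(135, Pow(2, Rational(1, 2))), -109) = Add(-109, Mul(135, Pow(2, Rational(1, 2))))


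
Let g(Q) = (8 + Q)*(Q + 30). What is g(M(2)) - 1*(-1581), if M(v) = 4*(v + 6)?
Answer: 4061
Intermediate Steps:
M(v) = 24 + 4*v (M(v) = 4*(6 + v) = 24 + 4*v)
g(Q) = (8 + Q)*(30 + Q)
g(M(2)) - 1*(-1581) = (240 + (24 + 4*2)² + 38*(24 + 4*2)) - 1*(-1581) = (240 + (24 + 8)² + 38*(24 + 8)) + 1581 = (240 + 32² + 38*32) + 1581 = (240 + 1024 + 1216) + 1581 = 2480 + 1581 = 4061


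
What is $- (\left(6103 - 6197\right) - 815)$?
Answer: $909$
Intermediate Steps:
$- (\left(6103 - 6197\right) - 815) = - (-94 - 815) = \left(-1\right) \left(-909\right) = 909$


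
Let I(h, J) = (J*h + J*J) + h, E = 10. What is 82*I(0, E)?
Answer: 8200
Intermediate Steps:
I(h, J) = h + J² + J*h (I(h, J) = (J*h + J²) + h = (J² + J*h) + h = h + J² + J*h)
82*I(0, E) = 82*(0 + 10² + 10*0) = 82*(0 + 100 + 0) = 82*100 = 8200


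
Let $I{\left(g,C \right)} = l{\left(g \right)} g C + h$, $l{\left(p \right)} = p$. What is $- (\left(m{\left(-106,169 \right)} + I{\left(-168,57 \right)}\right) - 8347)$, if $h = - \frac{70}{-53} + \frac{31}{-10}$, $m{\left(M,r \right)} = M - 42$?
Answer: $- \frac{848143747}{530} \approx -1.6003 \cdot 10^{6}$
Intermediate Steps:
$m{\left(M,r \right)} = -42 + M$ ($m{\left(M,r \right)} = M - 42 = -42 + M$)
$h = - \frac{943}{530}$ ($h = \left(-70\right) \left(- \frac{1}{53}\right) + 31 \left(- \frac{1}{10}\right) = \frac{70}{53} - \frac{31}{10} = - \frac{943}{530} \approx -1.7792$)
$I{\left(g,C \right)} = - \frac{943}{530} + C g^{2}$ ($I{\left(g,C \right)} = g g C - \frac{943}{530} = g^{2} C - \frac{943}{530} = C g^{2} - \frac{943}{530} = - \frac{943}{530} + C g^{2}$)
$- (\left(m{\left(-106,169 \right)} + I{\left(-168,57 \right)}\right) - 8347) = - (\left(\left(-42 - 106\right) - \left(\frac{943}{530} - 57 \left(-168\right)^{2}\right)\right) - 8347) = - (\left(-148 + \left(- \frac{943}{530} + 57 \cdot 28224\right)\right) - 8347) = - (\left(-148 + \left(- \frac{943}{530} + 1608768\right)\right) - 8347) = - (\left(-148 + \frac{852646097}{530}\right) - 8347) = - (\frac{852567657}{530} - 8347) = \left(-1\right) \frac{848143747}{530} = - \frac{848143747}{530}$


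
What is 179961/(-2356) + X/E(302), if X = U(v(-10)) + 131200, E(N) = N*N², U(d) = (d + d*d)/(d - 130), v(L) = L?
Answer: -17347631467609/227124591568 ≈ -76.379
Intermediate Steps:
U(d) = (d + d²)/(-130 + d)
E(N) = N³
X = 1836791/14 (X = -10*(1 - 10)/(-130 - 10) + 131200 = -10*(-9)/(-140) + 131200 = -10*(-1/140)*(-9) + 131200 = -9/14 + 131200 = 1836791/14 ≈ 1.3120e+5)
179961/(-2356) + X/E(302) = 179961/(-2356) + 1836791/(14*(302³)) = 179961*(-1/2356) + (1836791/14)/27543608 = -179961/2356 + (1836791/14)*(1/27543608) = -179961/2356 + 1836791/385610512 = -17347631467609/227124591568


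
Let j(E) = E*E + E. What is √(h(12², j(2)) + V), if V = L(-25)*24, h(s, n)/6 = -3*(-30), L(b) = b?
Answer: 2*I*√15 ≈ 7.746*I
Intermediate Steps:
j(E) = E + E² (j(E) = E² + E = E + E²)
h(s, n) = 540 (h(s, n) = 6*(-3*(-30)) = 6*90 = 540)
V = -600 (V = -25*24 = -600)
√(h(12², j(2)) + V) = √(540 - 600) = √(-60) = 2*I*√15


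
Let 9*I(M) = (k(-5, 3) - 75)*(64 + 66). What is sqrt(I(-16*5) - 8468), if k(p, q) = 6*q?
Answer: I*sqrt(83622)/3 ≈ 96.392*I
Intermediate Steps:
I(M) = -2470/3 (I(M) = ((6*3 - 75)*(64 + 66))/9 = ((18 - 75)*130)/9 = (-57*130)/9 = (1/9)*(-7410) = -2470/3)
sqrt(I(-16*5) - 8468) = sqrt(-2470/3 - 8468) = sqrt(-27874/3) = I*sqrt(83622)/3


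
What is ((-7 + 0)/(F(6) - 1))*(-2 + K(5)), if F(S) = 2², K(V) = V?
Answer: -7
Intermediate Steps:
F(S) = 4
((-7 + 0)/(F(6) - 1))*(-2 + K(5)) = ((-7 + 0)/(4 - 1))*(-2 + 5) = -7/3*3 = -7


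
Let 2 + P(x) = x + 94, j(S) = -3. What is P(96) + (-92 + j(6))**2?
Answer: 9213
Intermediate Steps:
P(x) = 92 + x (P(x) = -2 + (x + 94) = -2 + (94 + x) = 92 + x)
P(96) + (-92 + j(6))**2 = (92 + 96) + (-92 - 3)**2 = 188 + (-95)**2 = 188 + 9025 = 9213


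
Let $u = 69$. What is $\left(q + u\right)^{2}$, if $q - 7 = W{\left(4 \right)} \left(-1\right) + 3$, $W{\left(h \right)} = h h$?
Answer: $3969$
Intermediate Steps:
$W{\left(h \right)} = h^{2}$
$q = -6$ ($q = 7 + \left(4^{2} \left(-1\right) + 3\right) = 7 + \left(16 \left(-1\right) + 3\right) = 7 + \left(-16 + 3\right) = 7 - 13 = -6$)
$\left(q + u\right)^{2} = \left(-6 + 69\right)^{2} = 63^{2} = 3969$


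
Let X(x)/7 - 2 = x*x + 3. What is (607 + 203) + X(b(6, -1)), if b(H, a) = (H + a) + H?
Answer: 1692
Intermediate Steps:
b(H, a) = a + 2*H
X(x) = 35 + 7*x**2 (X(x) = 14 + 7*(x*x + 3) = 14 + 7*(x**2 + 3) = 14 + 7*(3 + x**2) = 14 + (21 + 7*x**2) = 35 + 7*x**2)
(607 + 203) + X(b(6, -1)) = (607 + 203) + (35 + 7*(-1 + 2*6)**2) = 810 + (35 + 7*(-1 + 12)**2) = 810 + (35 + 7*11**2) = 810 + (35 + 7*121) = 810 + (35 + 847) = 810 + 882 = 1692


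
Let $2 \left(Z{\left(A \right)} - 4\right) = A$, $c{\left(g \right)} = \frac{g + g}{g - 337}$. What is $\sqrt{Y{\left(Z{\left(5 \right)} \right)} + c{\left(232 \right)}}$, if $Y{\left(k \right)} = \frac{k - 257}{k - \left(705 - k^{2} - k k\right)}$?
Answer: $\frac{i \sqrt{16671522945}}{64470} \approx 2.0028 i$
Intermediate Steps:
$c{\left(g \right)} = \frac{2 g}{-337 + g}$
$Z{\left(A \right)} = 4 + \frac{A}{2}$
$Y{\left(k \right)} = \frac{-257 + k}{-705 + k + 2 k^{2}}$ ($Y{\left(k \right)} = \frac{-257 + k}{k + \left(\left(k^{2} + k^{2}\right) - 705\right)} = \frac{-257 + k}{k + \left(2 k^{2} - 705\right)} = \frac{-257 + k}{k + \left(-705 + 2 k^{2}\right)} = \frac{-257 + k}{-705 + k + 2 k^{2}}$)
$\sqrt{Y{\left(Z{\left(5 \right)} \right)} + c{\left(232 \right)}} = \sqrt{\frac{-257 + \left(4 + \frac{1}{2} \cdot 5\right)}{-705 + \left(4 + \frac{1}{2} \cdot 5\right) + 2 \left(4 + \frac{1}{2} \cdot 5\right)^{2}} + 2 \cdot 232 \frac{1}{-337 + 232}} = \sqrt{\frac{-257 + \left(4 + \frac{5}{2}\right)}{-705 + \left(4 + \frac{5}{2}\right) + 2 \left(4 + \frac{5}{2}\right)^{2}} + 2 \cdot 232 \frac{1}{-105}} = \sqrt{\frac{-257 + \frac{13}{2}}{-705 + \frac{13}{2} + 2 \left(\frac{13}{2}\right)^{2}} + 2 \cdot 232 \left(- \frac{1}{105}\right)} = \sqrt{\frac{1}{-705 + \frac{13}{2} + 2 \cdot \frac{169}{4}} \left(- \frac{501}{2}\right) - \frac{464}{105}} = \sqrt{\frac{1}{-705 + \frac{13}{2} + \frac{169}{2}} \left(- \frac{501}{2}\right) - \frac{464}{105}} = \sqrt{\frac{1}{-614} \left(- \frac{501}{2}\right) - \frac{464}{105}} = \sqrt{\left(- \frac{1}{614}\right) \left(- \frac{501}{2}\right) - \frac{464}{105}} = \sqrt{\frac{501}{1228} - \frac{464}{105}} = \sqrt{- \frac{517187}{128940}} = \frac{i \sqrt{16671522945}}{64470}$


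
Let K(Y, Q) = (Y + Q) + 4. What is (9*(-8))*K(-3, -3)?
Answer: 144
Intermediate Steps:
K(Y, Q) = 4 + Q + Y (K(Y, Q) = (Q + Y) + 4 = 4 + Q + Y)
(9*(-8))*K(-3, -3) = (9*(-8))*(4 - 3 - 3) = -72*(-2) = 144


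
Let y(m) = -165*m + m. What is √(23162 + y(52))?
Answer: 3*√1626 ≈ 120.97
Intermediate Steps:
y(m) = -164*m
√(23162 + y(52)) = √(23162 - 164*52) = √(23162 - 8528) = √14634 = 3*√1626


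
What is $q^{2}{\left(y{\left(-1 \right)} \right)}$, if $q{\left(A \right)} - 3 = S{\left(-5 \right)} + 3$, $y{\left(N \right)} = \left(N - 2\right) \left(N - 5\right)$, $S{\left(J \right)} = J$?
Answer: $1$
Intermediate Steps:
$y{\left(N \right)} = \left(-5 + N\right) \left(-2 + N\right)$ ($y{\left(N \right)} = \left(-2 + N\right) \left(-5 + N\right) = \left(-5 + N\right) \left(-2 + N\right)$)
$q{\left(A \right)} = 1$ ($q{\left(A \right)} = 3 + \left(-5 + 3\right) = 3 - 2 = 1$)
$q^{2}{\left(y{\left(-1 \right)} \right)} = 1^{2} = 1$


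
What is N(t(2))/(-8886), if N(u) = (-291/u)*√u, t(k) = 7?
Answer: 97*√7/20734 ≈ 0.012378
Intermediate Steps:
N(u) = -291/√u
N(t(2))/(-8886) = -291*√7/7/(-8886) = -291*√7/7*(-1/8886) = 97*√7/20734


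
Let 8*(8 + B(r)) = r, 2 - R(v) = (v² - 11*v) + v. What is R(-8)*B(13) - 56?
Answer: 3397/4 ≈ 849.25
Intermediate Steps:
R(v) = 2 - v² + 10*v (R(v) = 2 - ((v² - 11*v) + v) = 2 - (v² - 10*v) = 2 + (-v² + 10*v) = 2 - v² + 10*v)
B(r) = -8 + r/8
R(-8)*B(13) - 56 = (2 - 1*(-8)² + 10*(-8))*(-8 + (⅛)*13) - 56 = (2 - 1*64 - 80)*(-8 + 13/8) - 56 = (2 - 64 - 80)*(-51/8) - 56 = -142*(-51/8) - 56 = 3621/4 - 56 = 3397/4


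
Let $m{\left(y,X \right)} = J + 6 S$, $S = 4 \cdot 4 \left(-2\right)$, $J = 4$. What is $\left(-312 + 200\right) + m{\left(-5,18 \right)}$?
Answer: $-300$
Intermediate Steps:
$S = -32$ ($S = 16 \left(-2\right) = -32$)
$m{\left(y,X \right)} = -188$ ($m{\left(y,X \right)} = 4 + 6 \left(-32\right) = 4 - 192 = -188$)
$\left(-312 + 200\right) + m{\left(-5,18 \right)} = \left(-312 + 200\right) - 188 = -112 - 188 = -300$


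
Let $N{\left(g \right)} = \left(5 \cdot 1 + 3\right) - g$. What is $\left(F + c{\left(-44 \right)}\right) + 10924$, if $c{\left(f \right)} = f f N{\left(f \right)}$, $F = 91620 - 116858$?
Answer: $86358$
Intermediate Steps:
$F = -25238$
$N{\left(g \right)} = 8 - g$ ($N{\left(g \right)} = \left(5 + 3\right) - g = 8 - g$)
$c{\left(f \right)} = f^{2} \left(8 - f\right)$ ($c{\left(f \right)} = f f \left(8 - f\right) = f^{2} \left(8 - f\right)$)
$\left(F + c{\left(-44 \right)}\right) + 10924 = \left(-25238 + \left(-44\right)^{2} \left(8 - -44\right)\right) + 10924 = \left(-25238 + 1936 \left(8 + 44\right)\right) + 10924 = \left(-25238 + 1936 \cdot 52\right) + 10924 = \left(-25238 + 100672\right) + 10924 = 75434 + 10924 = 86358$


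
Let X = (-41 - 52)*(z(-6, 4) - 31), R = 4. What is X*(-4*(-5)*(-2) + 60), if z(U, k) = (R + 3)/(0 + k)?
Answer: 54405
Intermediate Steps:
z(U, k) = 7/k (z(U, k) = (4 + 3)/(0 + k) = 7/k)
X = 10881/4 (X = (-41 - 52)*(7/4 - 31) = -93*(7*(¼) - 31) = -93*(7/4 - 31) = -93*(-117/4) = 10881/4 ≈ 2720.3)
X*(-4*(-5)*(-2) + 60) = 10881*(-4*(-5)*(-2) + 60)/4 = 10881*(20*(-2) + 60)/4 = 10881*(-40 + 60)/4 = (10881/4)*20 = 54405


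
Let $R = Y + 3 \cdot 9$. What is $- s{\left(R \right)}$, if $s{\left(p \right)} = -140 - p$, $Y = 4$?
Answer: $171$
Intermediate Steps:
$R = 31$ ($R = 4 + 3 \cdot 9 = 4 + 27 = 31$)
$- s{\left(R \right)} = - (-140 - 31) = \left(-1\right) \left(-171\right) = 171$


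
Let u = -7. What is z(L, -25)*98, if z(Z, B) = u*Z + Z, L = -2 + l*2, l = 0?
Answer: 1176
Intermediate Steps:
L = -2 (L = -2 + 0*2 = -2 + 0 = -2)
z(Z, B) = -6*Z (z(Z, B) = -7*Z + Z = -6*Z)
z(L, -25)*98 = -6*(-2)*98 = 12*98 = 1176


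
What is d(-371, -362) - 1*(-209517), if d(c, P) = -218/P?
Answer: 37922686/181 ≈ 2.0952e+5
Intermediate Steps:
d(-371, -362) - 1*(-209517) = -218/(-362) - 1*(-209517) = -218*(-1/362) + 209517 = 109/181 + 209517 = 37922686/181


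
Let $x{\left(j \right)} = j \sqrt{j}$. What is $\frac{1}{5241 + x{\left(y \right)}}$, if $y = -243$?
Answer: $\frac{1747}{13938996} + \frac{243 i \sqrt{3}}{4646332} \approx 0.00012533 + 9.0585 \cdot 10^{-5} i$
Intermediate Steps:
$x{\left(j \right)} = j^{\frac{3}{2}}$
$\frac{1}{5241 + x{\left(y \right)}} = \frac{1}{5241 + \left(-243\right)^{\frac{3}{2}}} = \frac{1}{5241 - 2187 i \sqrt{3}}$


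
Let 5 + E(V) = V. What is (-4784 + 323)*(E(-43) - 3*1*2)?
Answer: 240894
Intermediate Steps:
E(V) = -5 + V
(-4784 + 323)*(E(-43) - 3*1*2) = (-4784 + 323)*((-5 - 43) - 3*1*2) = -4461*(-48 - 3*2) = -4461*(-48 - 6) = -4461*(-54) = 240894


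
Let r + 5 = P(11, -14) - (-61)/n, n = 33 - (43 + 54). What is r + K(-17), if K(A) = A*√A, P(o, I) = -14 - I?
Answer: -381/64 - 17*I*√17 ≈ -5.9531 - 70.093*I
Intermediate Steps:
n = -64 (n = 33 - 1*97 = 33 - 97 = -64)
r = -381/64 (r = -5 + ((-14 - 1*(-14)) - (-61)/(-64)) = -5 + ((-14 + 14) - (-61)*(-1)/64) = -5 + (0 - 1*61/64) = -5 + (0 - 61/64) = -5 - 61/64 = -381/64 ≈ -5.9531)
K(A) = A^(3/2)
r + K(-17) = -381/64 + (-17)^(3/2) = -381/64 - 17*I*√17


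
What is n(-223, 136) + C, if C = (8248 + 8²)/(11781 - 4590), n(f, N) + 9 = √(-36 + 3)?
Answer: -56407/7191 + I*√33 ≈ -7.8441 + 5.7446*I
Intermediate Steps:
n(f, N) = -9 + I*√33 (n(f, N) = -9 + √(-36 + 3) = -9 + √(-33) = -9 + I*√33)
C = 8312/7191 (C = (8248 + 64)/7191 = 8312*(1/7191) = 8312/7191 ≈ 1.1559)
n(-223, 136) + C = (-9 + I*√33) + 8312/7191 = -56407/7191 + I*√33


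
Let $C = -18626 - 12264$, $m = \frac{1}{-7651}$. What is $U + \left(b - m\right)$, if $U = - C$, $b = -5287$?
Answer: $\frac{195888554}{7651} \approx 25603.0$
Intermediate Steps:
$m = - \frac{1}{7651} \approx -0.0001307$
$C = -30890$
$U = 30890$ ($U = \left(-1\right) \left(-30890\right) = 30890$)
$U + \left(b - m\right) = 30890 - \frac{40450836}{7651} = \frac{195888554}{7651}$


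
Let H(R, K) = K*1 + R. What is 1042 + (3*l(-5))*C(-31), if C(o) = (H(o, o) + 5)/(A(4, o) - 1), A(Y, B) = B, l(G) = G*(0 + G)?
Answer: 37619/32 ≈ 1175.6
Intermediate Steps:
l(G) = G² (l(G) = G*G = G²)
H(R, K) = K + R
C(o) = (5 + 2*o)/(-1 + o) (C(o) = ((o + o) + 5)/(o - 1) = (2*o + 5)/(-1 + o) = (5 + 2*o)/(-1 + o))
1042 + (3*l(-5))*C(-31) = 1042 + (3*(-5)²)*((5 + 2*(-31))/(-1 - 31)) = 1042 + (3*25)*((5 - 62)/(-32)) = 1042 + 75*(-1/32*(-57)) = 1042 + 75*(57/32) = 1042 + 4275/32 = 37619/32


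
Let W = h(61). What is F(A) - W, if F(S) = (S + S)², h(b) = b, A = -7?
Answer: 135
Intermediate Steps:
F(S) = 4*S² (F(S) = (2*S)² = 4*S²)
W = 61
F(A) - W = 4*(-7)² - 1*61 = 4*49 - 61 = 196 - 61 = 135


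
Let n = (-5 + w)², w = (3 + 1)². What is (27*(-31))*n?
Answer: -101277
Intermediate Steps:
w = 16 (w = 4² = 16)
n = 121 (n = (-5 + 16)² = 11² = 121)
(27*(-31))*n = (27*(-31))*121 = -837*121 = -101277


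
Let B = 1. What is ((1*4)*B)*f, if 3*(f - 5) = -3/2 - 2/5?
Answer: 262/15 ≈ 17.467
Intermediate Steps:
f = 131/30 (f = 5 + (-3/2 - 2/5)/3 = 5 + (-3*½ - 2*⅕)/3 = 5 + (-3/2 - ⅖)/3 = 5 + (⅓)*(-19/10) = 5 - 19/30 = 131/30 ≈ 4.3667)
((1*4)*B)*f = ((1*4)*1)*(131/30) = (4*1)*(131/30) = 4*(131/30) = 262/15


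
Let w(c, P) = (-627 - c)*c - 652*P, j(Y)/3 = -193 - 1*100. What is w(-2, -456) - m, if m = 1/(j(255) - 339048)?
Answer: 101489284975/339927 ≈ 2.9856e+5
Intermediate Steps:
j(Y) = -879 (j(Y) = 3*(-193 - 1*100) = 3*(-193 - 100) = 3*(-293) = -879)
w(c, P) = -652*P + c*(-627 - c) (w(c, P) = c*(-627 - c) - 652*P = -652*P + c*(-627 - c))
m = -1/339927 (m = 1/(-879 - 339048) = 1/(-339927) = -1/339927 ≈ -2.9418e-6)
w(-2, -456) - m = (-1*(-2)**2 - 652*(-456) - 627*(-2)) - 1*(-1/339927) = (-1*4 + 297312 + 1254) + 1/339927 = (-4 + 297312 + 1254) + 1/339927 = 298562 + 1/339927 = 101489284975/339927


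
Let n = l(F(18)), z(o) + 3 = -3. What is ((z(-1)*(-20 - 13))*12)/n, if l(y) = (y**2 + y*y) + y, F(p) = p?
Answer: 132/37 ≈ 3.5676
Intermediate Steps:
z(o) = -6 (z(o) = -3 - 3 = -6)
l(y) = y + 2*y**2 (l(y) = (y**2 + y**2) + y = 2*y**2 + y = y + 2*y**2)
n = 666 (n = 18*(1 + 2*18) = 18*(1 + 36) = 18*37 = 666)
((z(-1)*(-20 - 13))*12)/n = (-6*(-20 - 13)*12)/666 = (-6*(-33)*12)*(1/666) = (198*12)*(1/666) = 2376*(1/666) = 132/37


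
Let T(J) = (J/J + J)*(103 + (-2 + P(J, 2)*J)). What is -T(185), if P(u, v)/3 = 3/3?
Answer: -122016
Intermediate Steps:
P(u, v) = 3 (P(u, v) = 3*(3/3) = 3*(3*(⅓)) = 3*1 = 3)
T(J) = (1 + J)*(101 + 3*J) (T(J) = (J/J + J)*(103 + (-2 + 3*J)) = (1 + J)*(101 + 3*J))
-T(185) = -(101 + 3*185² + 104*185) = -(101 + 3*34225 + 19240) = -(101 + 102675 + 19240) = -1*122016 = -122016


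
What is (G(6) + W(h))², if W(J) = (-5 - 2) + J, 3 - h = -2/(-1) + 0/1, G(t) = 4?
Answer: 4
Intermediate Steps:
h = 1 (h = 3 - (-2/(-1) + 0/1) = 3 - (-2*(-1) + 0*1) = 3 - (2 + 0) = 3 - 1*2 = 3 - 2 = 1)
W(J) = -7 + J
(G(6) + W(h))² = (4 + (-7 + 1))² = (4 - 6)² = (-2)² = 4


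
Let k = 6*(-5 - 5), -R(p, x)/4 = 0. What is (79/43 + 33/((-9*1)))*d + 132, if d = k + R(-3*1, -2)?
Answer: 10396/43 ≈ 241.77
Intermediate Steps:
R(p, x) = 0 (R(p, x) = -4*0 = 0)
k = -60 (k = 6*(-10) = -60)
d = -60 (d = -60 + 0 = -60)
(79/43 + 33/((-9*1)))*d + 132 = (79/43 + 33/((-9*1)))*(-60) + 132 = (79*(1/43) + 33/(-9))*(-60) + 132 = (79/43 + 33*(-⅑))*(-60) + 132 = (79/43 - 11/3)*(-60) + 132 = -236/129*(-60) + 132 = 4720/43 + 132 = 10396/43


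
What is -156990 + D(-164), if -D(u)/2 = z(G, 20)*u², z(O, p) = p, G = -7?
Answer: -1232830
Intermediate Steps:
D(u) = -40*u²
-156990 + D(-164) = -156990 - 40*(-164)² = -156990 - 40*26896 = -156990 - 1075840 = -1232830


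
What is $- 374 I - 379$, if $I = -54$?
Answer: $19817$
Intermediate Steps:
$- 374 I - 379 = \left(-374\right) \left(-54\right) - 379 = 20196 - 379 = 19817$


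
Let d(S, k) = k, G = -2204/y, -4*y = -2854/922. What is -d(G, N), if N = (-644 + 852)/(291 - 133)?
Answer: -104/79 ≈ -1.3165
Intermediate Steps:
N = 104/79 (N = 208/158 = 208*(1/158) = 104/79 ≈ 1.3165)
y = 1427/1844 (y = -(-1427)/(2*922) = -1/4*(-1427/461) = 1427/1844 ≈ 0.77386)
G = -4064176/1427 (G = -2204/1427/1844 = -2204*1844/1427 = -4064176/1427 ≈ -2848.1)
-d(G, N) = -1*104/79 = -104/79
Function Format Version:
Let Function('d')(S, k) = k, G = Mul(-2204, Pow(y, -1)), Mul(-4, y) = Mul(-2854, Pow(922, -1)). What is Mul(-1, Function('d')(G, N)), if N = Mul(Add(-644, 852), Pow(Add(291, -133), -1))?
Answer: Rational(-104, 79) ≈ -1.3165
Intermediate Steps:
N = Rational(104, 79) (N = Mul(208, Pow(158, -1)) = Mul(208, Rational(1, 158)) = Rational(104, 79) ≈ 1.3165)
y = Rational(1427, 1844) (y = Mul(Rational(-1, 4), Mul(-2854, Pow(922, -1))) = Mul(Rational(-1, 4), Mul(-2854, Rational(1, 922))) = Mul(Rational(-1, 4), Rational(-1427, 461)) = Rational(1427, 1844) ≈ 0.77386)
G = Rational(-4064176, 1427) (G = Mul(-2204, Pow(Rational(1427, 1844), -1)) = Mul(-2204, Rational(1844, 1427)) = Rational(-4064176, 1427) ≈ -2848.1)
Mul(-1, Function('d')(G, N)) = Mul(-1, Rational(104, 79)) = Rational(-104, 79)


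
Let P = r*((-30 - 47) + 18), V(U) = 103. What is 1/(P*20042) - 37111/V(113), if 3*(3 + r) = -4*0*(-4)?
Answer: -131648823071/365385702 ≈ -360.30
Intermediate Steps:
r = -3 (r = -3 + (-4*0*(-4))/3 = -3 + (0*(-4))/3 = -3 + (⅓)*0 = -3 + 0 = -3)
P = 177 (P = -3*((-30 - 47) + 18) = -3*(-77 + 18) = -3*(-59) = 177)
1/(P*20042) - 37111/V(113) = 1/(177*20042) - 37111/103 = (1/177)*(1/20042) - 37111*1/103 = 1/3547434 - 37111/103 = -131648823071/365385702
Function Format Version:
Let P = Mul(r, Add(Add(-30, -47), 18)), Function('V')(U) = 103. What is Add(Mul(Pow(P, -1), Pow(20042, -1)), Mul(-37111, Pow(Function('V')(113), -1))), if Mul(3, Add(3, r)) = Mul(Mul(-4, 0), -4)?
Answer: Rational(-131648823071, 365385702) ≈ -360.30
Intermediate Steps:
r = -3 (r = Add(-3, Mul(Rational(1, 3), Mul(Mul(-4, 0), -4))) = Add(-3, Mul(Rational(1, 3), Mul(0, -4))) = Add(-3, Mul(Rational(1, 3), 0)) = Add(-3, 0) = -3)
P = 177 (P = Mul(-3, Add(Add(-30, -47), 18)) = Mul(-3, Add(-77, 18)) = Mul(-3, -59) = 177)
Add(Mul(Pow(P, -1), Pow(20042, -1)), Mul(-37111, Pow(Function('V')(113), -1))) = Add(Mul(Pow(177, -1), Pow(20042, -1)), Mul(-37111, Pow(103, -1))) = Add(Mul(Rational(1, 177), Rational(1, 20042)), Mul(-37111, Rational(1, 103))) = Add(Rational(1, 3547434), Rational(-37111, 103)) = Rational(-131648823071, 365385702)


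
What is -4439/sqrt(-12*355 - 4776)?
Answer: 4439*I*sqrt(251)/1506 ≈ 46.698*I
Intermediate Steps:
-4439/sqrt(-12*355 - 4776) = -4439/sqrt(-4260 - 4776) = -4439*(-I*sqrt(251)/1506) = -(-4439)*I*sqrt(251)/1506 = 4439*I*sqrt(251)/1506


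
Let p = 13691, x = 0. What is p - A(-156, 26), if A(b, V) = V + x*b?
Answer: 13665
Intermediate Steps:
A(b, V) = V (A(b, V) = V + 0*b = V + 0 = V)
p - A(-156, 26) = 13691 - 1*26 = 13691 - 26 = 13665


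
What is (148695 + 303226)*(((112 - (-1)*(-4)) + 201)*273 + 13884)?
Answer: 44397170961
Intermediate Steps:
(148695 + 303226)*(((112 - (-1)*(-4)) + 201)*273 + 13884) = 451921*(((112 - 1*4) + 201)*273 + 13884) = 451921*(((112 - 4) + 201)*273 + 13884) = 451921*((108 + 201)*273 + 13884) = 451921*(309*273 + 13884) = 451921*(84357 + 13884) = 451921*98241 = 44397170961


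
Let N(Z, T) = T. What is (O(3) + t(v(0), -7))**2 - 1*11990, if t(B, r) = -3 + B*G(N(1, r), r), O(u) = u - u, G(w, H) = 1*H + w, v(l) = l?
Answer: -11981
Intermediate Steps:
G(w, H) = H + w
O(u) = 0
t(B, r) = -3 + 2*B*r (t(B, r) = -3 + B*(r + r) = -3 + B*(2*r) = -3 + 2*B*r)
(O(3) + t(v(0), -7))**2 - 1*11990 = (0 + (-3 + 2*0*(-7)))**2 - 1*11990 = (0 + (-3 + 0))**2 - 11990 = (0 - 3)**2 - 11990 = (-3)**2 - 11990 = 9 - 11990 = -11981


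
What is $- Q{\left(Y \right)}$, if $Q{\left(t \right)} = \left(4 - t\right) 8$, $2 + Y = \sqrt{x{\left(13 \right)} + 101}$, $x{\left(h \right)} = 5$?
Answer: $-48 + 8 \sqrt{106} \approx 34.365$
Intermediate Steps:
$Y = -2 + \sqrt{106}$ ($Y = -2 + \sqrt{5 + 101} = -2 + \sqrt{106} \approx 8.2956$)
$Q{\left(t \right)} = 32 - 8 t$
$- Q{\left(Y \right)} = - (32 - 8 \left(-2 + \sqrt{106}\right)) = - (32 + \left(16 - 8 \sqrt{106}\right)) = - (48 - 8 \sqrt{106}) = -48 + 8 \sqrt{106}$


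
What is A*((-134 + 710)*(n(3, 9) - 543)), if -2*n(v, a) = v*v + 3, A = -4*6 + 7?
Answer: 5375808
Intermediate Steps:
A = -17 (A = -24 + 7 = -17)
n(v, a) = -3/2 - v**2/2 (n(v, a) = -(v*v + 3)/2 = -(v**2 + 3)/2 = -(3 + v**2)/2 = -3/2 - v**2/2)
A*((-134 + 710)*(n(3, 9) - 543)) = -17*(-134 + 710)*((-3/2 - 1/2*3**2) - 543) = -9792*((-3/2 - 1/2*9) - 543) = -9792*((-3/2 - 9/2) - 543) = -9792*(-6 - 543) = -9792*(-549) = -17*(-316224) = 5375808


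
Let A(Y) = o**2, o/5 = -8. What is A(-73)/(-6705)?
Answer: -320/1341 ≈ -0.23863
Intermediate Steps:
o = -40 (o = 5*(-8) = -40)
A(Y) = 1600 (A(Y) = (-40)**2 = 1600)
A(-73)/(-6705) = 1600/(-6705) = 1600*(-1/6705) = -320/1341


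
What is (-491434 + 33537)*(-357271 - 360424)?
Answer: 328630387415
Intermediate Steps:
(-491434 + 33537)*(-357271 - 360424) = -457897*(-717695) = 328630387415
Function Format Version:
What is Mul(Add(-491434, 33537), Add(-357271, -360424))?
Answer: 328630387415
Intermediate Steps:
Mul(Add(-491434, 33537), Add(-357271, -360424)) = Mul(-457897, -717695) = 328630387415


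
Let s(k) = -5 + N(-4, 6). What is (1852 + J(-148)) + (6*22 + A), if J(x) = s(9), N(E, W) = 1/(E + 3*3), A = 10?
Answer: 9946/5 ≈ 1989.2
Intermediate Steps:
N(E, W) = 1/(9 + E) (N(E, W) = 1/(E + 9) = 1/(9 + E))
s(k) = -24/5 (s(k) = -5 + 1/(9 - 4) = -5 + 1/5 = -5 + ⅕ = -24/5)
J(x) = -24/5
(1852 + J(-148)) + (6*22 + A) = (1852 - 24/5) + (6*22 + 10) = 9236/5 + (132 + 10) = 9236/5 + 142 = 9946/5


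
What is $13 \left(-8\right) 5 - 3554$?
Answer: $-4074$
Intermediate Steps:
$13 \left(-8\right) 5 - 3554 = \left(-104\right) 5 - 3554 = -520 - 3554 = -4074$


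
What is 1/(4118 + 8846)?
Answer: 1/12964 ≈ 7.7137e-5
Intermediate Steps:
1/(4118 + 8846) = 1/12964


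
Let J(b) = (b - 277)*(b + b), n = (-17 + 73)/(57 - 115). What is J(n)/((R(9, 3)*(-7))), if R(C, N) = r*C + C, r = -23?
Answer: 10748/27753 ≈ 0.38727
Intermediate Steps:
R(C, N) = -22*C (R(C, N) = -23*C + C = -22*C)
n = -28/29 (n = 56/(-58) = 56*(-1/58) = -28/29 ≈ -0.96552)
J(b) = 2*b*(-277 + b) (J(b) = (-277 + b)*(2*b) = 2*b*(-277 + b))
J(n)/((R(9, 3)*(-7))) = (2*(-28/29)*(-277 - 28/29))/((-22*9*(-7))) = (2*(-28/29)*(-8061/29))/((-198*(-7))) = (451416/841)/1386 = (451416/841)*(1/1386) = 10748/27753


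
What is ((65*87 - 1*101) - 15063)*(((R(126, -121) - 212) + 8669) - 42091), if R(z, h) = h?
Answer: 320976295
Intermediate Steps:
((65*87 - 1*101) - 15063)*(((R(126, -121) - 212) + 8669) - 42091) = ((65*87 - 1*101) - 15063)*(((-121 - 212) + 8669) - 42091) = ((5655 - 101) - 15063)*((-333 + 8669) - 42091) = (5554 - 15063)*(8336 - 42091) = -9509*(-33755) = 320976295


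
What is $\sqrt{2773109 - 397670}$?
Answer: $\sqrt{2375439} \approx 1541.2$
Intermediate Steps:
$\sqrt{2773109 - 397670} = \sqrt{2375439}$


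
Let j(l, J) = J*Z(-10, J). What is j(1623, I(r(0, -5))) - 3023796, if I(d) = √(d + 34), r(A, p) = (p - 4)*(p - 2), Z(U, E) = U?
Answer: -3023796 - 10*√97 ≈ -3.0239e+6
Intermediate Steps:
r(A, p) = (-4 + p)*(-2 + p)
I(d) = √(34 + d)
j(l, J) = -10*J (j(l, J) = J*(-10) = -10*J)
j(1623, I(r(0, -5))) - 3023796 = -10*√(34 + (8 + (-5)² - 6*(-5))) - 3023796 = -10*√(34 + (8 + 25 + 30)) - 3023796 = -10*√(34 + 63) - 3023796 = -10*√97 - 3023796 = -3023796 - 10*√97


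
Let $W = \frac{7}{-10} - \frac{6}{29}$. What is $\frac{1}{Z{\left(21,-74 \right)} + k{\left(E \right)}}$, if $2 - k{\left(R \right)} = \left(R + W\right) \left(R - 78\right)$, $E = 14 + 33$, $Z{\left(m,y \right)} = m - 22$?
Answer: $\frac{290}{414667} \approx 0.00069936$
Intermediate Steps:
$Z{\left(m,y \right)} = -22 + m$
$E = 47$
$W = - \frac{263}{290}$ ($W = 7 \left(- \frac{1}{10}\right) - \frac{6}{29} = - \frac{7}{10} - \frac{6}{29} = - \frac{263}{290} \approx -0.9069$)
$k{\left(R \right)} = 2 - \left(-78 + R\right) \left(- \frac{263}{290} + R\right)$ ($k{\left(R \right)} = 2 - \left(R - \frac{263}{290}\right) \left(R - 78\right) = 2 - \left(- \frac{263}{290} + R\right) \left(-78 + R\right) = 2 - \left(-78 + R\right) \left(- \frac{263}{290} + R\right)$)
$\frac{1}{Z{\left(21,-74 \right)} + k{\left(E \right)}} = \frac{1}{\left(-22 + 21\right) - - \frac{414957}{290}} = \frac{1}{-1 - - \frac{414957}{290}} = \frac{1}{-1 + \frac{414957}{290}} = \frac{1}{\frac{414667}{290}} = \frac{290}{414667}$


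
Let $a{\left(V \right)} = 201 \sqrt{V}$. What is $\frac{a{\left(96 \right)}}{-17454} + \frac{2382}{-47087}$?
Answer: $- \frac{2382}{47087} - \frac{134 \sqrt{6}}{2909} \approx -0.16342$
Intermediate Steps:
$\frac{a{\left(96 \right)}}{-17454} + \frac{2382}{-47087} = \frac{201 \sqrt{96}}{-17454} + \frac{2382}{-47087} = 201 \cdot 4 \sqrt{6} \left(- \frac{1}{17454}\right) + 2382 \left(- \frac{1}{47087}\right) = 804 \sqrt{6} \left(- \frac{1}{17454}\right) - \frac{2382}{47087} = - \frac{134 \sqrt{6}}{2909} - \frac{2382}{47087} = - \frac{2382}{47087} - \frac{134 \sqrt{6}}{2909}$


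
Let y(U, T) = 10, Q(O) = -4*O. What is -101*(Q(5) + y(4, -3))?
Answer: 1010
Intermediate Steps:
-101*(Q(5) + y(4, -3)) = -101*(-4*5 + 10) = -101*(-20 + 10) = -101*(-10) = 1010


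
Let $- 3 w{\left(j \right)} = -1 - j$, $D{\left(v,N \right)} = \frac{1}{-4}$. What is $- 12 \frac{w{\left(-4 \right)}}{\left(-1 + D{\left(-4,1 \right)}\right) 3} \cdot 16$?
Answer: $- \frac{256}{5} \approx -51.2$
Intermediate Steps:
$D{\left(v,N \right)} = - \frac{1}{4}$
$w{\left(j \right)} = \frac{1}{3} + \frac{j}{3}$ ($w{\left(j \right)} = - \frac{-1 - j}{3} = \frac{1}{3} + \frac{j}{3}$)
$- 12 \frac{w{\left(-4 \right)}}{\left(-1 + D{\left(-4,1 \right)}\right) 3} \cdot 16 = - 12 \frac{\frac{1}{3} + \frac{1}{3} \left(-4\right)}{\left(-1 - \frac{1}{4}\right) 3} \cdot 16 = - 12 \frac{\frac{1}{3} - \frac{4}{3}}{\left(- \frac{5}{4}\right) 3} \cdot 16 = - 12 \left(- \frac{1}{- \frac{15}{4}}\right) 16 = - 12 \left(\left(-1\right) \left(- \frac{4}{15}\right)\right) 16 = \left(-12\right) \frac{4}{15} \cdot 16 = \left(- \frac{16}{5}\right) 16 = - \frac{256}{5}$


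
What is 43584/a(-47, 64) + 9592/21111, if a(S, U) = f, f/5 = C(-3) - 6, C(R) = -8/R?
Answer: -1379912936/527775 ≈ -2614.6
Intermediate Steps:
f = -50/3 (f = 5*(-8/(-3) - 6) = 5*(-8*(-⅓) - 6) = 5*(8/3 - 6) = 5*(-10/3) = -50/3 ≈ -16.667)
a(S, U) = -50/3
43584/a(-47, 64) + 9592/21111 = 43584/(-50/3) + 9592/21111 = 43584*(-3/50) + 9592*(1/21111) = -65376/25 + 9592/21111 = -1379912936/527775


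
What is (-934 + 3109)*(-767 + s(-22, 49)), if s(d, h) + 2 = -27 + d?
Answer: -1779150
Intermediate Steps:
s(d, h) = -29 + d (s(d, h) = -2 + (-27 + d) = -29 + d)
(-934 + 3109)*(-767 + s(-22, 49)) = (-934 + 3109)*(-767 + (-29 - 22)) = 2175*(-767 - 51) = 2175*(-818) = -1779150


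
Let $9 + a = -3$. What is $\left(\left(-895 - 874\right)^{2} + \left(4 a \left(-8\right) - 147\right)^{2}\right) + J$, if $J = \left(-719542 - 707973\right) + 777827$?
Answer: $2535842$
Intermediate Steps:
$a = -12$ ($a = -9 - 3 = -12$)
$J = -649688$ ($J = -1427515 + 777827 = -649688$)
$\left(\left(-895 - 874\right)^{2} + \left(4 a \left(-8\right) - 147\right)^{2}\right) + J = \left(\left(-895 - 874\right)^{2} + \left(4 \left(-12\right) \left(-8\right) - 147\right)^{2}\right) - 649688 = \left(\left(-1769\right)^{2} + \left(\left(-48\right) \left(-8\right) - 147\right)^{2}\right) - 649688 = \left(3129361 + \left(384 - 147\right)^{2}\right) - 649688 = \left(3129361 + 237^{2}\right) - 649688 = \left(3129361 + 56169\right) - 649688 = 3185530 - 649688 = 2535842$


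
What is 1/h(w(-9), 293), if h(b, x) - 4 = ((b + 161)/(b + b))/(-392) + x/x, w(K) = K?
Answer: 882/4429 ≈ 0.19914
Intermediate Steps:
h(b, x) = 5 - (161 + b)/(784*b) (h(b, x) = 4 + (((b + 161)/(b + b))/(-392) + x/x) = 4 + (((161 + b)/((2*b)))*(-1/392) + 1) = 4 + (((161 + b)*(1/(2*b)))*(-1/392) + 1) = 4 + (((161 + b)/(2*b))*(-1/392) + 1) = 4 + (-(161 + b)/(784*b) + 1) = 4 + (1 - (161 + b)/(784*b)) = 5 - (161 + b)/(784*b))
1/h(w(-9), 293) = 1/((1/784)*(-161 + 3919*(-9))/(-9)) = 1/((1/784)*(-⅑)*(-161 - 35271)) = 1/((1/784)*(-⅑)*(-35432)) = 1/(4429/882) = 882/4429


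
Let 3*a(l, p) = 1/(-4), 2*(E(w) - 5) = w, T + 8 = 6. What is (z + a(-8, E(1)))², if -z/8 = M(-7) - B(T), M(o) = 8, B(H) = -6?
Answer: 1809025/144 ≈ 12563.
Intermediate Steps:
T = -2 (T = -8 + 6 = -2)
E(w) = 5 + w/2
a(l, p) = -1/12 (a(l, p) = (⅓)/(-4) = (⅓)*(-¼) = -1/12)
z = -112 (z = -8*(8 - 1*(-6)) = -8*(8 + 6) = -8*14 = -112)
(z + a(-8, E(1)))² = (-112 - 1/12)² = (-1345/12)² = 1809025/144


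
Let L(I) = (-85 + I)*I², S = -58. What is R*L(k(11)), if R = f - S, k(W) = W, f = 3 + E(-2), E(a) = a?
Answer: -528286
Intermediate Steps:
f = 1 (f = 3 - 2 = 1)
L(I) = I²*(-85 + I)
R = 59 (R = 1 - 1*(-58) = 1 + 58 = 59)
R*L(k(11)) = 59*(11²*(-85 + 11)) = 59*(121*(-74)) = 59*(-8954) = -528286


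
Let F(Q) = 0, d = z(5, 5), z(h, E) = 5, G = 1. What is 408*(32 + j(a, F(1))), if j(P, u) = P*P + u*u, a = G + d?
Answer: 27744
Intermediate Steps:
d = 5
a = 6 (a = 1 + 5 = 6)
j(P, u) = P**2 + u**2
408*(32 + j(a, F(1))) = 408*(32 + (6**2 + 0**2)) = 408*(32 + (36 + 0)) = 408*(32 + 36) = 408*68 = 27744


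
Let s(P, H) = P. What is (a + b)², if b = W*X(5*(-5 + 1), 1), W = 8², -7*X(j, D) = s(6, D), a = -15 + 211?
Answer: 976144/49 ≈ 19921.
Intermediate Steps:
a = 196
X(j, D) = -6/7 (X(j, D) = -⅐*6 = -6/7)
W = 64
b = -384/7 (b = 64*(-6/7) = -384/7 ≈ -54.857)
(a + b)² = (196 - 384/7)² = (988/7)² = 976144/49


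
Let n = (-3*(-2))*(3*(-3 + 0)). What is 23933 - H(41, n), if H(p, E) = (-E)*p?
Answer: 21719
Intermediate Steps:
n = -54 (n = 6*(3*(-3)) = 6*(-9) = -54)
H(p, E) = -E*p
23933 - H(41, n) = 23933 - (-1)*(-54)*41 = 23933 - 1*2214 = 23933 - 2214 = 21719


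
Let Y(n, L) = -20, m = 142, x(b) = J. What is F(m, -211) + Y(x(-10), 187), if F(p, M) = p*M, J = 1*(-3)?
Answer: -29982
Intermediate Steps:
J = -3
x(b) = -3
F(p, M) = M*p
F(m, -211) + Y(x(-10), 187) = -211*142 - 20 = -29962 - 20 = -29982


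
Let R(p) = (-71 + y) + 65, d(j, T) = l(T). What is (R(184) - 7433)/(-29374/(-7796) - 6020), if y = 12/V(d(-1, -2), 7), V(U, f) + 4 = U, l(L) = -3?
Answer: 203027330/164158911 ≈ 1.2368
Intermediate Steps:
d(j, T) = -3
V(U, f) = -4 + U
y = -12/7 (y = 12/(-4 - 3) = 12/(-7) = 12*(-⅐) = -12/7 ≈ -1.7143)
R(p) = -54/7 (R(p) = (-71 - 12/7) + 65 = -509/7 + 65 = -54/7)
(R(184) - 7433)/(-29374/(-7796) - 6020) = (-54/7 - 7433)/(-29374/(-7796) - 6020) = -52085/(7*(-29374*(-1/7796) - 6020)) = -52085/(7*(14687/3898 - 6020)) = -52085/(7*(-23451273/3898)) = -52085/7*(-3898/23451273) = 203027330/164158911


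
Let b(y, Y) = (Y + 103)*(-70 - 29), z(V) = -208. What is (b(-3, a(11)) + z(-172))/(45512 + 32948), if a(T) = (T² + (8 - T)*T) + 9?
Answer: -5002/19615 ≈ -0.25501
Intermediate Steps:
a(T) = 9 + T² + T*(8 - T) (a(T) = (T² + T*(8 - T)) + 9 = 9 + T² + T*(8 - T))
b(y, Y) = -10197 - 99*Y (b(y, Y) = (103 + Y)*(-99) = -10197 - 99*Y)
(b(-3, a(11)) + z(-172))/(45512 + 32948) = ((-10197 - 99*(9 + 8*11)) - 208)/(45512 + 32948) = ((-10197 - 99*(9 + 88)) - 208)/78460 = ((-10197 - 99*97) - 208)*(1/78460) = ((-10197 - 9603) - 208)*(1/78460) = (-19800 - 208)*(1/78460) = -20008*1/78460 = -5002/19615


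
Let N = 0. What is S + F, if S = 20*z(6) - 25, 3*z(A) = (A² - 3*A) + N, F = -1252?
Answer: -1157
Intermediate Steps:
z(A) = -A + A²/3 (z(A) = ((A² - 3*A) + 0)/3 = (A² - 3*A)/3 = -A + A²/3)
S = 95 (S = 20*((⅓)*6*(-3 + 6)) - 25 = 20*((⅓)*6*3) - 25 = 20*6 - 25 = 120 - 25 = 95)
S + F = 95 - 1252 = -1157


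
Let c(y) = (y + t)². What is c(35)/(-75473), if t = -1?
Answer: -1156/75473 ≈ -0.015317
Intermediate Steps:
c(y) = (-1 + y)² (c(y) = (y - 1)² = (-1 + y)²)
c(35)/(-75473) = (-1 + 35)²/(-75473) = 34²*(-1/75473) = 1156*(-1/75473) = -1156/75473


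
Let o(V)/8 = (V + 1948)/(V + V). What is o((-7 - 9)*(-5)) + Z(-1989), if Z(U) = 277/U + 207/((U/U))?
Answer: 3065653/9945 ≈ 308.26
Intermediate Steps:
o(V) = 4*(1948 + V)/V (o(V) = 8*((V + 1948)/(V + V)) = 8*((1948 + V)/((2*V))) = 8*((1948 + V)*(1/(2*V))) = 8*((1948 + V)/(2*V)) = 4*(1948 + V)/V)
Z(U) = 207 + 277/U (Z(U) = 277/U + 207/1 = 277/U + 207*1 = 277/U + 207 = 207 + 277/U)
o((-7 - 9)*(-5)) + Z(-1989) = (4 + 7792/(((-7 - 9)*(-5)))) + (207 + 277/(-1989)) = (4 + 7792/((-16*(-5)))) + (207 + 277*(-1/1989)) = (4 + 7792/80) + (207 - 277/1989) = (4 + 7792*(1/80)) + 411446/1989 = (4 + 487/5) + 411446/1989 = 507/5 + 411446/1989 = 3065653/9945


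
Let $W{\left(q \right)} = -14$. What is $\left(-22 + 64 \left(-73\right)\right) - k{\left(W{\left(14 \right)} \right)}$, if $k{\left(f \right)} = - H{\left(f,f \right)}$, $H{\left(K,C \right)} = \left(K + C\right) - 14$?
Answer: $-4736$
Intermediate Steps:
$H{\left(K,C \right)} = -14 + C + K$ ($H{\left(K,C \right)} = \left(C + K\right) - 14 = -14 + C + K$)
$k{\left(f \right)} = 14 - 2 f$ ($k{\left(f \right)} = - (-14 + f + f) = - (-14 + 2 f) = 14 - 2 f$)
$\left(-22 + 64 \left(-73\right)\right) - k{\left(W{\left(14 \right)} \right)} = \left(-22 + 64 \left(-73\right)\right) - \left(14 - -28\right) = \left(-22 - 4672\right) - \left(14 + 28\right) = -4694 - 42 = -4736$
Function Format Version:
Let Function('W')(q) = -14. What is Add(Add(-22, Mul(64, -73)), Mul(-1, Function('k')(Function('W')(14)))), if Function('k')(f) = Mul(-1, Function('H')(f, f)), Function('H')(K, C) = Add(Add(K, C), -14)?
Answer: -4736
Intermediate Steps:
Function('H')(K, C) = Add(-14, C, K) (Function('H')(K, C) = Add(Add(C, K), -14) = Add(-14, C, K))
Function('k')(f) = Add(14, Mul(-2, f)) (Function('k')(f) = Mul(-1, Add(-14, f, f)) = Mul(-1, Add(-14, Mul(2, f))) = Add(14, Mul(-2, f)))
Add(Add(-22, Mul(64, -73)), Mul(-1, Function('k')(Function('W')(14)))) = Add(Add(-22, Mul(64, -73)), Mul(-1, Add(14, Mul(-2, -14)))) = Add(Add(-22, -4672), Mul(-1, Add(14, 28))) = Add(-4694, Mul(-1, 42)) = Add(-4694, -42) = -4736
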